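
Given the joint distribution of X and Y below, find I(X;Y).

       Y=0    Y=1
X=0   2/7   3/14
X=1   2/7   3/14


H(X) = 1.0000, H(Y) = 0.9852, H(X,Y) = 1.9852
I(X;Y) = H(X) + H(Y) - H(X,Y) = 0.0000 bits


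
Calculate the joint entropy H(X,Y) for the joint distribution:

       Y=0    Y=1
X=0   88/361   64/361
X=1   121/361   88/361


H(X,Y) = -Σ p(x,y) log₂ p(x,y)
  p(0,0)=88/361: -0.2438 × log₂(0.2438) = 0.4964
  p(0,1)=64/361: -0.1773 × log₂(0.1773) = 0.4425
  p(1,0)=121/361: -0.3352 × log₂(0.3352) = 0.5286
  p(1,1)=88/361: -0.2438 × log₂(0.2438) = 0.4964
H(X,Y) = 1.9639 bits


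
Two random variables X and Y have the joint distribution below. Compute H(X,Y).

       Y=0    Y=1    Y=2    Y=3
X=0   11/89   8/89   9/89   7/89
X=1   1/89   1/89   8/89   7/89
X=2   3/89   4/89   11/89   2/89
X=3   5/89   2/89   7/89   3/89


H(X,Y) = -Σ p(x,y) log₂ p(x,y)
  p(0,0)=11/89: -0.1236 × log₂(0.1236) = 0.3728
  p(0,1)=8/89: -0.0899 × log₂(0.0899) = 0.3124
  p(0,2)=9/89: -0.1011 × log₂(0.1011) = 0.3343
  p(0,3)=7/89: -0.0787 × log₂(0.0787) = 0.2885
  p(1,0)=1/89: -0.0112 × log₂(0.0112) = 0.0728
  p(1,1)=1/89: -0.0112 × log₂(0.0112) = 0.0728
  p(1,2)=8/89: -0.0899 × log₂(0.0899) = 0.3124
  p(1,3)=7/89: -0.0787 × log₂(0.0787) = 0.2885
  p(2,0)=3/89: -0.0337 × log₂(0.0337) = 0.1649
  p(2,1)=4/89: -0.0449 × log₂(0.0449) = 0.2012
  p(2,2)=11/89: -0.1236 × log₂(0.1236) = 0.3728
  p(2,3)=2/89: -0.0225 × log₂(0.0225) = 0.1231
  p(3,0)=5/89: -0.0562 × log₂(0.0562) = 0.2334
  p(3,1)=2/89: -0.0225 × log₂(0.0225) = 0.1231
  p(3,2)=7/89: -0.0787 × log₂(0.0787) = 0.2885
  p(3,3)=3/89: -0.0337 × log₂(0.0337) = 0.1649
H(X,Y) = 3.7262 bits


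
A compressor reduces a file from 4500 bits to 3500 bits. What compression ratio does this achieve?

Compression ratio = Original / Compressed
= 4500 / 3500 = 1.29:1


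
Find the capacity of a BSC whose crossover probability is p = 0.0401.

For BSC with error probability p:
C = 1 - H(p) where H(p) is binary entropy
H(0.0401) = -0.0401 × log₂(0.0401) - 0.9599 × log₂(0.9599)
H(p) = 0.2428
C = 1 - 0.2428 = 0.7572 bits/use


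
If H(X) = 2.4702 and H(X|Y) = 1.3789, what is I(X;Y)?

I(X;Y) = H(X) - H(X|Y)
I(X;Y) = 2.4702 - 1.3789 = 1.0913 bits


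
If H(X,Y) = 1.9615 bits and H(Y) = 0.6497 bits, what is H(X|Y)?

Chain rule: H(X,Y) = H(X|Y) + H(Y)
H(X|Y) = H(X,Y) - H(Y) = 1.9615 - 0.6497 = 1.3118 bits


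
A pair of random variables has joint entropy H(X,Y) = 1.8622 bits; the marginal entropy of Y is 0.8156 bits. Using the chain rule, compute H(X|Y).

Chain rule: H(X,Y) = H(X|Y) + H(Y)
H(X|Y) = H(X,Y) - H(Y) = 1.8622 - 0.8156 = 1.0466 bits


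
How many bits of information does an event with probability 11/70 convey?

Information content I(x) = -log₂(p(x))
I = -log₂(11/70) = -log₂(0.1571)
I = 2.6699 bits


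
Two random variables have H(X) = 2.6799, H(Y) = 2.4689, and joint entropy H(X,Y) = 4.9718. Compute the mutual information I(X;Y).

I(X;Y) = H(X) + H(Y) - H(X,Y)
I(X;Y) = 2.6799 + 2.4689 - 4.9718 = 0.177 bits


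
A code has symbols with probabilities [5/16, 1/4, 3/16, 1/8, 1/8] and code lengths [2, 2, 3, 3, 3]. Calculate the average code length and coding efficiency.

Average length L = Σ p_i × l_i = 2.4375 bits
Entropy H = 2.2272 bits
Efficiency η = H/L × 100% = 91.37%


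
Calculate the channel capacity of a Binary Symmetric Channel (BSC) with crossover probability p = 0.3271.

For BSC with error probability p:
C = 1 - H(p) where H(p) is binary entropy
H(0.3271) = -0.3271 × log₂(0.3271) - 0.6729 × log₂(0.6729)
H(p) = 0.9119
C = 1 - 0.9119 = 0.0881 bits/use


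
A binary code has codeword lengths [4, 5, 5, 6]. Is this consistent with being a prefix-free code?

Kraft inequality: Σ 2^(-l_i) ≤ 1 for prefix-free code
Calculating: 2^(-4) + 2^(-5) + 2^(-5) + 2^(-6)
= 0.0625 + 0.03125 + 0.03125 + 0.015625
= 0.1406
Since 0.1406 ≤ 1, prefix-free code exists


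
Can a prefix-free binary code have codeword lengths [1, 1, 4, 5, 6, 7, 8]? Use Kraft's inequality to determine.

Kraft inequality: Σ 2^(-l_i) ≤ 1 for prefix-free code
Calculating: 2^(-1) + 2^(-1) + 2^(-4) + 2^(-5) + 2^(-6) + 2^(-7) + 2^(-8)
= 0.5 + 0.5 + 0.0625 + 0.03125 + 0.015625 + 0.0078125 + 0.00390625
= 1.1211
Since 1.1211 > 1, prefix-free code does not exist


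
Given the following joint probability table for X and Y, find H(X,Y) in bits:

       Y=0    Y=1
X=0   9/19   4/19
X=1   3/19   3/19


H(X,Y) = -Σ p(x,y) log₂ p(x,y)
  p(0,0)=9/19: -0.4737 × log₂(0.4737) = 0.5106
  p(0,1)=4/19: -0.2105 × log₂(0.2105) = 0.4732
  p(1,0)=3/19: -0.1579 × log₂(0.1579) = 0.4205
  p(1,1)=3/19: -0.1579 × log₂(0.1579) = 0.4205
H(X,Y) = 1.8248 bits


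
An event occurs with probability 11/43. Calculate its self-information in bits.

Information content I(x) = -log₂(p(x))
I = -log₂(11/43) = -log₂(0.2558)
I = 1.9668 bits


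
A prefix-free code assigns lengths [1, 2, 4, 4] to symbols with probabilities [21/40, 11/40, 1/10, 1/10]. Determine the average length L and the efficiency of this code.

Average length L = Σ p_i × l_i = 1.8750 bits
Entropy H = 1.6646 bits
Efficiency η = H/L × 100% = 88.78%


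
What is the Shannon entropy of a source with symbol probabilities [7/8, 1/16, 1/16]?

H(X) = -Σ p(x) log₂ p(x)
  -7/8 × log₂(7/8) = 0.1686
  -1/16 × log₂(1/16) = 0.2500
  -1/16 × log₂(1/16) = 0.2500
H(X) = 0.6686 bits


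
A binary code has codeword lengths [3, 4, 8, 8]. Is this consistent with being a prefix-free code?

Kraft inequality: Σ 2^(-l_i) ≤ 1 for prefix-free code
Calculating: 2^(-3) + 2^(-4) + 2^(-8) + 2^(-8)
= 0.125 + 0.0625 + 0.00390625 + 0.00390625
= 0.1953
Since 0.1953 ≤ 1, prefix-free code exists


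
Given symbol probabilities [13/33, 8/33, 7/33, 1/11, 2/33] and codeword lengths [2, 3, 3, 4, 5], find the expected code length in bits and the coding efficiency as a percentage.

Average length L = Σ p_i × l_i = 2.8182 bits
Entropy H = 2.0592 bits
Efficiency η = H/L × 100% = 73.07%


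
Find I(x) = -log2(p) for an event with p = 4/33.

Information content I(x) = -log₂(p(x))
I = -log₂(4/33) = -log₂(0.1212)
I = 3.0444 bits


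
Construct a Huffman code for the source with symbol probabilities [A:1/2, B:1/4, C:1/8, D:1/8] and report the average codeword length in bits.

Huffman tree construction:
Combine smallest probabilities repeatedly
Resulting codes:
  A: 0 (length 1)
  B: 10 (length 2)
  C: 110 (length 3)
  D: 111 (length 3)
Average length = Σ p(s) × length(s) = 1.7500 bits


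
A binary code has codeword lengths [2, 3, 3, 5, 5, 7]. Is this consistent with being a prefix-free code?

Kraft inequality: Σ 2^(-l_i) ≤ 1 for prefix-free code
Calculating: 2^(-2) + 2^(-3) + 2^(-3) + 2^(-5) + 2^(-5) + 2^(-7)
= 0.25 + 0.125 + 0.125 + 0.03125 + 0.03125 + 0.0078125
= 0.5703
Since 0.5703 ≤ 1, prefix-free code exists


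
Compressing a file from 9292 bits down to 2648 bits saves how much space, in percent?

Space savings = (1 - Compressed/Original) × 100%
= (1 - 2648/9292) × 100%
= 71.50%


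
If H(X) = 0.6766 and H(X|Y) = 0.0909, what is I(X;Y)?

I(X;Y) = H(X) - H(X|Y)
I(X;Y) = 0.6766 - 0.0909 = 0.5857 bits


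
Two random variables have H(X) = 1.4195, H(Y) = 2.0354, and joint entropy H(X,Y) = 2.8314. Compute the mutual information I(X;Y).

I(X;Y) = H(X) + H(Y) - H(X,Y)
I(X;Y) = 1.4195 + 2.0354 - 2.8314 = 0.6235 bits


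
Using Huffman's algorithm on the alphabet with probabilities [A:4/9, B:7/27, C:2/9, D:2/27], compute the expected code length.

Huffman tree construction:
Combine smallest probabilities repeatedly
Resulting codes:
  A: 0 (length 1)
  B: 10 (length 2)
  C: 111 (length 3)
  D: 110 (length 3)
Average length = Σ p(s) × length(s) = 1.8519 bits


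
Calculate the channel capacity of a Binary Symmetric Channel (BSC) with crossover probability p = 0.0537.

For BSC with error probability p:
C = 1 - H(p) where H(p) is binary entropy
H(0.0537) = -0.0537 × log₂(0.0537) - 0.9463 × log₂(0.9463)
H(p) = 0.3019
C = 1 - 0.3019 = 0.6981 bits/use


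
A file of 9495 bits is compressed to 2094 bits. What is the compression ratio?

Compression ratio = Original / Compressed
= 9495 / 2094 = 4.53:1


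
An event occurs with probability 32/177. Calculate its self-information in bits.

Information content I(x) = -log₂(p(x))
I = -log₂(32/177) = -log₂(0.1808)
I = 2.4676 bits


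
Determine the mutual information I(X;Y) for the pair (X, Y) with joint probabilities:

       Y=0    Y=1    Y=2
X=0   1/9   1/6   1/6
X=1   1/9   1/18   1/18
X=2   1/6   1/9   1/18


H(X) = 1.5305, H(Y) = 1.5715, H(X,Y) = 3.0441
I(X;Y) = H(X) + H(Y) - H(X,Y) = 0.0579 bits


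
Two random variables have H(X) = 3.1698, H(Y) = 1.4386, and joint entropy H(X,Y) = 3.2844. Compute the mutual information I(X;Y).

I(X;Y) = H(X) + H(Y) - H(X,Y)
I(X;Y) = 3.1698 + 1.4386 - 3.2844 = 1.324 bits


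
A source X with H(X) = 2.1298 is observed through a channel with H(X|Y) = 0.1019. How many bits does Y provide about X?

I(X;Y) = H(X) - H(X|Y)
I(X;Y) = 2.1298 - 0.1019 = 2.0279 bits


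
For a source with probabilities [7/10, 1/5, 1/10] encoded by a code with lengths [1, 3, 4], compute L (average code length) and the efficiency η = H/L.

Average length L = Σ p_i × l_i = 1.7000 bits
Entropy H = 1.1568 bits
Efficiency η = H/L × 100% = 68.05%


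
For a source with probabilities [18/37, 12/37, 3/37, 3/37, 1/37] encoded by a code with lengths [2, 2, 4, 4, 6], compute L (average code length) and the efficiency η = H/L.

Average length L = Σ p_i × l_i = 2.4324 bits
Entropy H = 1.7611 bits
Efficiency η = H/L × 100% = 72.40%


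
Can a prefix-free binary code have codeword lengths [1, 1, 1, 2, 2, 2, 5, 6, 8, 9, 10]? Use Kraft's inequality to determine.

Kraft inequality: Σ 2^(-l_i) ≤ 1 for prefix-free code
Calculating: 2^(-1) + 2^(-1) + 2^(-1) + 2^(-2) + 2^(-2) + 2^(-2) + 2^(-5) + 2^(-6) + 2^(-8) + 2^(-9) + 2^(-10)
= 0.5 + 0.5 + 0.5 + 0.25 + 0.25 + 0.25 + 0.03125 + 0.015625 + 0.00390625 + 0.001953125 + 0.0009765625
= 2.3037
Since 2.3037 > 1, prefix-free code does not exist


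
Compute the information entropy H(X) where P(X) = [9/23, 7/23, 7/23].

H(X) = -Σ p(x) log₂ p(x)
  -9/23 × log₂(9/23) = 0.5297
  -7/23 × log₂(7/23) = 0.5223
  -7/23 × log₂(7/23) = 0.5223
H(X) = 1.5743 bits


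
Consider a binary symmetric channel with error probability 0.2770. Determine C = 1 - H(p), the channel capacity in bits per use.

For BSC with error probability p:
C = 1 - H(p) where H(p) is binary entropy
H(0.2770) = -0.2770 × log₂(0.2770) - 0.7230 × log₂(0.7230)
H(p) = 0.8513
C = 1 - 0.8513 = 0.1487 bits/use


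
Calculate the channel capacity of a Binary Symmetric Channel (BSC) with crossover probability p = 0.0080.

For BSC with error probability p:
C = 1 - H(p) where H(p) is binary entropy
H(0.0080) = -0.0080 × log₂(0.0080) - 0.9920 × log₂(0.9920)
H(p) = 0.0672
C = 1 - 0.0672 = 0.9328 bits/use


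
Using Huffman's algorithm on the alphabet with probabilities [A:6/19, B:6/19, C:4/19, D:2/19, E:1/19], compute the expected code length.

Huffman tree construction:
Combine smallest probabilities repeatedly
Resulting codes:
  A: 10 (length 2)
  B: 11 (length 2)
  C: 01 (length 2)
  D: 001 (length 3)
  E: 000 (length 3)
Average length = Σ p(s) × length(s) = 2.1579 bits


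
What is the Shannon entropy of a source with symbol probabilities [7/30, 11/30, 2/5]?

H(X) = -Σ p(x) log₂ p(x)
  -7/30 × log₂(7/30) = 0.4899
  -11/30 × log₂(11/30) = 0.5307
  -2/5 × log₂(2/5) = 0.5288
H(X) = 1.5494 bits


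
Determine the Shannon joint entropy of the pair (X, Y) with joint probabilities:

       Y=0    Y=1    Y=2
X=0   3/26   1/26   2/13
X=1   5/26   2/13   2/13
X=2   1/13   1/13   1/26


H(X,Y) = -Σ p(x,y) log₂ p(x,y)
  p(0,0)=3/26: -0.1154 × log₂(0.1154) = 0.3595
  p(0,1)=1/26: -0.0385 × log₂(0.0385) = 0.1808
  p(0,2)=2/13: -0.1538 × log₂(0.1538) = 0.4155
  p(1,0)=5/26: -0.1923 × log₂(0.1923) = 0.4574
  p(1,1)=2/13: -0.1538 × log₂(0.1538) = 0.4155
  p(1,2)=2/13: -0.1538 × log₂(0.1538) = 0.4155
  p(2,0)=1/13: -0.0769 × log₂(0.0769) = 0.2846
  p(2,1)=1/13: -0.0769 × log₂(0.0769) = 0.2846
  p(2,2)=1/26: -0.0385 × log₂(0.0385) = 0.1808
H(X,Y) = 2.9941 bits


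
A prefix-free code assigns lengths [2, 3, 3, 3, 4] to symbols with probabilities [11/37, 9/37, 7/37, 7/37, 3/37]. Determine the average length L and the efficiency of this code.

Average length L = Σ p_i × l_i = 2.7838 bits
Entropy H = 2.2192 bits
Efficiency η = H/L × 100% = 79.72%


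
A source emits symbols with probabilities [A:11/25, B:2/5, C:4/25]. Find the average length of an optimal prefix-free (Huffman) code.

Huffman tree construction:
Combine smallest probabilities repeatedly
Resulting codes:
  A: 0 (length 1)
  B: 11 (length 2)
  C: 10 (length 2)
Average length = Σ p(s) × length(s) = 1.5600 bits


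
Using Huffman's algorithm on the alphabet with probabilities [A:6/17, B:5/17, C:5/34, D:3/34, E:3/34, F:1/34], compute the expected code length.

Huffman tree construction:
Combine smallest probabilities repeatedly
Resulting codes:
  A: 11 (length 2)
  B: 10 (length 2)
  C: 00 (length 2)
  D: 0111 (length 4)
  E: 010 (length 3)
  F: 0110 (length 4)
Average length = Σ p(s) × length(s) = 2.3235 bits


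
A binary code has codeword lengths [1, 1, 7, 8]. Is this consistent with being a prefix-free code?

Kraft inequality: Σ 2^(-l_i) ≤ 1 for prefix-free code
Calculating: 2^(-1) + 2^(-1) + 2^(-7) + 2^(-8)
= 0.5 + 0.5 + 0.0078125 + 0.00390625
= 1.0117
Since 1.0117 > 1, prefix-free code does not exist


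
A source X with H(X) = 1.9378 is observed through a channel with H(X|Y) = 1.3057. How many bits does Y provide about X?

I(X;Y) = H(X) - H(X|Y)
I(X;Y) = 1.9378 - 1.3057 = 0.6321 bits


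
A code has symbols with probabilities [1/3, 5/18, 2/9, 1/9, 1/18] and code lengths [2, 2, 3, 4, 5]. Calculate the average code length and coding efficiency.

Average length L = Σ p_i × l_i = 2.6111 bits
Entropy H = 2.1077 bits
Efficiency η = H/L × 100% = 80.72%


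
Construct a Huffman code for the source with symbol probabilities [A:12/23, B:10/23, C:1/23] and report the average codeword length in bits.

Huffman tree construction:
Combine smallest probabilities repeatedly
Resulting codes:
  A: 1 (length 1)
  B: 01 (length 2)
  C: 00 (length 2)
Average length = Σ p(s) × length(s) = 1.4783 bits


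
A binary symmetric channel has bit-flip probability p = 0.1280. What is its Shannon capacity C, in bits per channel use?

For BSC with error probability p:
C = 1 - H(p) where H(p) is binary entropy
H(0.1280) = -0.1280 × log₂(0.1280) - 0.8720 × log₂(0.8720)
H(p) = 0.5519
C = 1 - 0.5519 = 0.4481 bits/use


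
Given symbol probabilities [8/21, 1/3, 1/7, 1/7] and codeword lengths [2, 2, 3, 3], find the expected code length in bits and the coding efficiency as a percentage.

Average length L = Σ p_i × l_i = 2.2857 bits
Entropy H = 1.8608 bits
Efficiency η = H/L × 100% = 81.41%


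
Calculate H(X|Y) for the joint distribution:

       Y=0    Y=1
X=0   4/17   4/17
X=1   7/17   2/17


H(X|Y) = Σ_y p(y) H(X|Y=y)
  p(Y=0) = 11/17, H(X|Y=0) = 0.9457
  p(Y=1) = 6/17, H(X|Y=1) = 0.9183
H(X|Y) = 0.6471×0.9457 + 0.3529×0.9183 = 0.9360 bits


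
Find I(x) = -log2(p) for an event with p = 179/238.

Information content I(x) = -log₂(p(x))
I = -log₂(179/238) = -log₂(0.7521)
I = 0.4110 bits


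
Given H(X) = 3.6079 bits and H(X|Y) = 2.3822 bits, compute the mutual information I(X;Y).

I(X;Y) = H(X) - H(X|Y)
I(X;Y) = 3.6079 - 2.3822 = 1.2257 bits


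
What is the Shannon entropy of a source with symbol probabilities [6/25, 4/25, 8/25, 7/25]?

H(X) = -Σ p(x) log₂ p(x)
  -6/25 × log₂(6/25) = 0.4941
  -4/25 × log₂(4/25) = 0.4230
  -8/25 × log₂(8/25) = 0.5260
  -7/25 × log₂(7/25) = 0.5142
H(X) = 1.9574 bits


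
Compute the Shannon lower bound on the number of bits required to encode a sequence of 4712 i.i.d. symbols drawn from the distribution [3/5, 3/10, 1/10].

Entropy H = 1.2955 bits/symbol
Minimum bits = H × n = 1.2955 × 4712
= 6104.22 bits


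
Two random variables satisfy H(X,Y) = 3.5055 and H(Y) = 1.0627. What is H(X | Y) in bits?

Chain rule: H(X,Y) = H(X|Y) + H(Y)
H(X|Y) = H(X,Y) - H(Y) = 3.5055 - 1.0627 = 2.4428 bits


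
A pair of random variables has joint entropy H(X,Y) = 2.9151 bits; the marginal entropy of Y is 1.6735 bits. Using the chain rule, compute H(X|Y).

Chain rule: H(X,Y) = H(X|Y) + H(Y)
H(X|Y) = H(X,Y) - H(Y) = 2.9151 - 1.6735 = 1.2416 bits


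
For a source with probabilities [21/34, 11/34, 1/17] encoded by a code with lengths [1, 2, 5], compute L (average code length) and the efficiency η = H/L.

Average length L = Σ p_i × l_i = 1.5588 bits
Entropy H = 1.1965 bits
Efficiency η = H/L × 100% = 76.76%


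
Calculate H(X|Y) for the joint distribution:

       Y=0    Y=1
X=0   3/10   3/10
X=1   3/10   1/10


H(X|Y) = Σ_y p(y) H(X|Y=y)
  p(Y=0) = 3/5, H(X|Y=0) = 1.0000
  p(Y=1) = 2/5, H(X|Y=1) = 0.8113
H(X|Y) = 0.6000×1.0000 + 0.4000×0.8113 = 0.9245 bits


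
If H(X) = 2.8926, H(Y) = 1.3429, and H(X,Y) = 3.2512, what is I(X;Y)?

I(X;Y) = H(X) + H(Y) - H(X,Y)
I(X;Y) = 2.8926 + 1.3429 - 3.2512 = 0.9843 bits


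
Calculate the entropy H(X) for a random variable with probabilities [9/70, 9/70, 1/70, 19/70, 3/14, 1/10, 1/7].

H(X) = -Σ p(x) log₂ p(x)
  -9/70 × log₂(9/70) = 0.3805
  -9/70 × log₂(9/70) = 0.3805
  -1/70 × log₂(1/70) = 0.0876
  -19/70 × log₂(19/70) = 0.5107
  -3/14 × log₂(3/14) = 0.4762
  -1/10 × log₂(1/10) = 0.3322
  -1/7 × log₂(1/7) = 0.4011
H(X) = 2.5687 bits


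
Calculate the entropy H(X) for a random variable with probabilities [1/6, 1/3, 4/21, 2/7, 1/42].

H(X) = -Σ p(x) log₂ p(x)
  -1/6 × log₂(1/6) = 0.4308
  -1/3 × log₂(1/3) = 0.5283
  -4/21 × log₂(4/21) = 0.4557
  -2/7 × log₂(2/7) = 0.5164
  -1/42 × log₂(1/42) = 0.1284
H(X) = 2.0596 bits


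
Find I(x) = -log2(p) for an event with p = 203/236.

Information content I(x) = -log₂(p(x))
I = -log₂(203/236) = -log₂(0.8602)
I = 0.2173 bits


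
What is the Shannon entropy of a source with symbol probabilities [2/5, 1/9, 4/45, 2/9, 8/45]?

H(X) = -Σ p(x) log₂ p(x)
  -2/5 × log₂(2/5) = 0.5288
  -1/9 × log₂(1/9) = 0.3522
  -4/45 × log₂(4/45) = 0.3104
  -2/9 × log₂(2/9) = 0.4822
  -8/45 × log₂(8/45) = 0.4430
H(X) = 2.1166 bits


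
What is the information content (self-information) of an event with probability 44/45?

Information content I(x) = -log₂(p(x))
I = -log₂(44/45) = -log₂(0.9778)
I = 0.0324 bits


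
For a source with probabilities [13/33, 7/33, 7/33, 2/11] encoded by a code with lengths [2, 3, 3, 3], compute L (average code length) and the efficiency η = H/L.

Average length L = Σ p_i × l_i = 2.6061 bits
Entropy H = 1.9257 bits
Efficiency η = H/L × 100% = 73.89%


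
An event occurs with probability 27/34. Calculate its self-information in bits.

Information content I(x) = -log₂(p(x))
I = -log₂(27/34) = -log₂(0.7941)
I = 0.3326 bits


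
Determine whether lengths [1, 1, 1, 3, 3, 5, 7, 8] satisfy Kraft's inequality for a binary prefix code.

Kraft inequality: Σ 2^(-l_i) ≤ 1 for prefix-free code
Calculating: 2^(-1) + 2^(-1) + 2^(-1) + 2^(-3) + 2^(-3) + 2^(-5) + 2^(-7) + 2^(-8)
= 0.5 + 0.5 + 0.5 + 0.125 + 0.125 + 0.03125 + 0.0078125 + 0.00390625
= 1.7930
Since 1.7930 > 1, prefix-free code does not exist


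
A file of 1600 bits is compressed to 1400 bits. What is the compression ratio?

Compression ratio = Original / Compressed
= 1600 / 1400 = 1.14:1


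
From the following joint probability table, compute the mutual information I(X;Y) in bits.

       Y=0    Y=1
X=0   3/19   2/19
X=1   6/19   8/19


H(X) = 0.8315, H(Y) = 0.9980, H(X,Y) = 1.8129
I(X;Y) = H(X) + H(Y) - H(X,Y) = 0.0165 bits


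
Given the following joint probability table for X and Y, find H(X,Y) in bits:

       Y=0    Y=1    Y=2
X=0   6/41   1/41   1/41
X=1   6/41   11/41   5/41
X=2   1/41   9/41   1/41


H(X,Y) = -Σ p(x,y) log₂ p(x,y)
  p(0,0)=6/41: -0.1463 × log₂(0.1463) = 0.4057
  p(0,1)=1/41: -0.0244 × log₂(0.0244) = 0.1307
  p(0,2)=1/41: -0.0244 × log₂(0.0244) = 0.1307
  p(1,0)=6/41: -0.1463 × log₂(0.1463) = 0.4057
  p(1,1)=11/41: -0.2683 × log₂(0.2683) = 0.5093
  p(1,2)=5/41: -0.1220 × log₂(0.1220) = 0.3702
  p(2,0)=1/41: -0.0244 × log₂(0.0244) = 0.1307
  p(2,1)=9/41: -0.2195 × log₂(0.2195) = 0.4802
  p(2,2)=1/41: -0.0244 × log₂(0.0244) = 0.1307
H(X,Y) = 2.6938 bits


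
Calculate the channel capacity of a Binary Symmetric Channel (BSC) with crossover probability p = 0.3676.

For BSC with error probability p:
C = 1 - H(p) where H(p) is binary entropy
H(0.3676) = -0.3676 × log₂(0.3676) - 0.6324 × log₂(0.6324)
H(p) = 0.9488
C = 1 - 0.9488 = 0.0512 bits/use


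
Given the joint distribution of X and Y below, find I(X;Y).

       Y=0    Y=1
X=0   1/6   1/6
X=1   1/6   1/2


H(X) = 0.9183, H(Y) = 0.9183, H(X,Y) = 1.7925
I(X;Y) = H(X) + H(Y) - H(X,Y) = 0.0441 bits


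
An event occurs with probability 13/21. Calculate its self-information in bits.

Information content I(x) = -log₂(p(x))
I = -log₂(13/21) = -log₂(0.6190)
I = 0.6919 bits


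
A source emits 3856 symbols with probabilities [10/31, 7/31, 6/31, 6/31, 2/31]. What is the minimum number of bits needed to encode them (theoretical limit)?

Entropy H = 2.1835 bits/symbol
Minimum bits = H × n = 2.1835 × 3856
= 8419.73 bits


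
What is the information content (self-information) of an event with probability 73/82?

Information content I(x) = -log₂(p(x))
I = -log₂(73/82) = -log₂(0.8902)
I = 0.1677 bits


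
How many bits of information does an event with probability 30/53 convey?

Information content I(x) = -log₂(p(x))
I = -log₂(30/53) = -log₂(0.5660)
I = 0.8210 bits


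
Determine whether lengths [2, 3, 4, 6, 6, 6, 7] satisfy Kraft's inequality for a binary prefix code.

Kraft inequality: Σ 2^(-l_i) ≤ 1 for prefix-free code
Calculating: 2^(-2) + 2^(-3) + 2^(-4) + 2^(-6) + 2^(-6) + 2^(-6) + 2^(-7)
= 0.25 + 0.125 + 0.0625 + 0.015625 + 0.015625 + 0.015625 + 0.0078125
= 0.4922
Since 0.4922 ≤ 1, prefix-free code exists


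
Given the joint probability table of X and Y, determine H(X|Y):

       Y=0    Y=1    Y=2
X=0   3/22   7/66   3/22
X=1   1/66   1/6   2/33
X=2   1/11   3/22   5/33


H(X|Y) = Σ_y p(y) H(X|Y=y)
  p(Y=0) = 8/33, H(X|Y=0) = 1.2476
  p(Y=1) = 9/22, H(X|Y=1) = 1.5610
  p(Y=2) = 23/66, H(X|Y=2) = 1.4910
H(X|Y) = 0.2424×1.2476 + 0.4091×1.5610 + 0.3485×1.4910 = 1.4606 bits


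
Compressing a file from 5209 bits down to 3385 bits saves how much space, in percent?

Space savings = (1 - Compressed/Original) × 100%
= (1 - 3385/5209) × 100%
= 35.02%


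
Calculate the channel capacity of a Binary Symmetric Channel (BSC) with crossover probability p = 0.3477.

For BSC with error probability p:
C = 1 - H(p) where H(p) is binary entropy
H(0.3477) = -0.3477 × log₂(0.3477) - 0.6523 × log₂(0.6523)
H(p) = 0.9320
C = 1 - 0.9320 = 0.0680 bits/use


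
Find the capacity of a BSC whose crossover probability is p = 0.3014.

For BSC with error probability p:
C = 1 - H(p) where H(p) is binary entropy
H(0.3014) = -0.3014 × log₂(0.3014) - 0.6986 × log₂(0.6986)
H(p) = 0.8830
C = 1 - 0.8830 = 0.1170 bits/use


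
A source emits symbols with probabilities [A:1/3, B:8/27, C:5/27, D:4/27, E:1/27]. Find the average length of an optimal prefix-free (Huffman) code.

Huffman tree construction:
Combine smallest probabilities repeatedly
Resulting codes:
  A: 11 (length 2)
  B: 10 (length 2)
  C: 00 (length 2)
  D: 011 (length 3)
  E: 010 (length 3)
Average length = Σ p(s) × length(s) = 2.1852 bits


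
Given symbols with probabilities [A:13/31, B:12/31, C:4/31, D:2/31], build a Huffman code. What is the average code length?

Huffman tree construction:
Combine smallest probabilities repeatedly
Resulting codes:
  A: 0 (length 1)
  B: 11 (length 2)
  C: 101 (length 3)
  D: 100 (length 3)
Average length = Σ p(s) × length(s) = 1.7742 bits


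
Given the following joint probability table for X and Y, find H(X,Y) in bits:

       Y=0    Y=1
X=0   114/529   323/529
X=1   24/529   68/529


H(X,Y) = -Σ p(x,y) log₂ p(x,y)
  p(0,0)=114/529: -0.2155 × log₂(0.2155) = 0.4772
  p(0,1)=323/529: -0.6106 × log₂(0.6106) = 0.4346
  p(1,0)=24/529: -0.0454 × log₂(0.0454) = 0.2024
  p(1,1)=68/529: -0.1285 × log₂(0.1285) = 0.3804
H(X,Y) = 1.4946 bits


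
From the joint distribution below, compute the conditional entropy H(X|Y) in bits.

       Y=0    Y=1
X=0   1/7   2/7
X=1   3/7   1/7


H(X|Y) = Σ_y p(y) H(X|Y=y)
  p(Y=0) = 4/7, H(X|Y=0) = 0.8113
  p(Y=1) = 3/7, H(X|Y=1) = 0.9183
H(X|Y) = 0.5714×0.8113 + 0.4286×0.9183 = 0.8571 bits


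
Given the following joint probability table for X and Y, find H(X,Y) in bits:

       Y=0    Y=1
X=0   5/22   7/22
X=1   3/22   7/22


H(X,Y) = -Σ p(x,y) log₂ p(x,y)
  p(0,0)=5/22: -0.2273 × log₂(0.2273) = 0.4858
  p(0,1)=7/22: -0.3182 × log₂(0.3182) = 0.5257
  p(1,0)=3/22: -0.1364 × log₂(0.1364) = 0.3920
  p(1,1)=7/22: -0.3182 × log₂(0.3182) = 0.5257
H(X,Y) = 1.9291 bits


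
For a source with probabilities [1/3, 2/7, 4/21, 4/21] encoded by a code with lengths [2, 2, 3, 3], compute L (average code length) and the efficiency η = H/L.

Average length L = Σ p_i × l_i = 2.3810 bits
Entropy H = 1.9561 bits
Efficiency η = H/L × 100% = 82.15%


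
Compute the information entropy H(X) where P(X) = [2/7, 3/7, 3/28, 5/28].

H(X) = -Σ p(x) log₂ p(x)
  -2/7 × log₂(2/7) = 0.5164
  -3/7 × log₂(3/7) = 0.5239
  -3/28 × log₂(3/28) = 0.3453
  -5/28 × log₂(5/28) = 0.4438
H(X) = 1.8294 bits


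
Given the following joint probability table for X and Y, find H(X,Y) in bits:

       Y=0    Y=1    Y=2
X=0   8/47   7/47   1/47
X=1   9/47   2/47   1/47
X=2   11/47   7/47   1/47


H(X,Y) = -Σ p(x,y) log₂ p(x,y)
  p(0,0)=8/47: -0.1702 × log₂(0.1702) = 0.4348
  p(0,1)=7/47: -0.1489 × log₂(0.1489) = 0.4092
  p(0,2)=1/47: -0.0213 × log₂(0.0213) = 0.1182
  p(1,0)=9/47: -0.1915 × log₂(0.1915) = 0.4566
  p(1,1)=2/47: -0.0426 × log₂(0.0426) = 0.1938
  p(1,2)=1/47: -0.0213 × log₂(0.0213) = 0.1182
  p(2,0)=11/47: -0.2340 × log₂(0.2340) = 0.4904
  p(2,1)=7/47: -0.1489 × log₂(0.1489) = 0.4092
  p(2,2)=1/47: -0.0213 × log₂(0.0213) = 0.1182
H(X,Y) = 2.7485 bits


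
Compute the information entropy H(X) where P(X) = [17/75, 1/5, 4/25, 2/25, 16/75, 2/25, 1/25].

H(X) = -Σ p(x) log₂ p(x)
  -17/75 × log₂(17/75) = 0.4854
  -1/5 × log₂(1/5) = 0.4644
  -4/25 × log₂(4/25) = 0.4230
  -2/25 × log₂(2/25) = 0.2915
  -16/75 × log₂(16/75) = 0.4755
  -2/25 × log₂(2/25) = 0.2915
  -1/25 × log₂(1/25) = 0.1858
H(X) = 2.6170 bits


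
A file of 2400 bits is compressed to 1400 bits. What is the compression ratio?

Compression ratio = Original / Compressed
= 2400 / 1400 = 1.71:1


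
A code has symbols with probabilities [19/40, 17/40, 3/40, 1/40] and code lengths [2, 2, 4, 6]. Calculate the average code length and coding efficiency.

Average length L = Σ p_i × l_i = 2.2500 bits
Entropy H = 1.4481 bits
Efficiency η = H/L × 100% = 64.36%


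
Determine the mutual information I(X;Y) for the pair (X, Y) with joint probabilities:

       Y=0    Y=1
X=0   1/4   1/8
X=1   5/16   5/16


H(X) = 0.9544, H(Y) = 0.9887, H(X,Y) = 1.9238
I(X;Y) = H(X) + H(Y) - H(X,Y) = 0.0193 bits


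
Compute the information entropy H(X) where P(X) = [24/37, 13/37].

H(X) = -Σ p(x) log₂ p(x)
  -24/37 × log₂(24/37) = 0.4051
  -13/37 × log₂(13/37) = 0.5302
H(X) = 0.9353 bits


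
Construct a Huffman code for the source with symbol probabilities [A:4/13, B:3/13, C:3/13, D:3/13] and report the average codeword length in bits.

Huffman tree construction:
Combine smallest probabilities repeatedly
Resulting codes:
  A: 11 (length 2)
  B: 00 (length 2)
  C: 01 (length 2)
  D: 10 (length 2)
Average length = Σ p(s) × length(s) = 2.0000 bits


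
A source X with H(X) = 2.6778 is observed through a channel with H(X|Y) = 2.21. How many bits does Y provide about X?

I(X;Y) = H(X) - H(X|Y)
I(X;Y) = 2.6778 - 2.21 = 0.4678 bits


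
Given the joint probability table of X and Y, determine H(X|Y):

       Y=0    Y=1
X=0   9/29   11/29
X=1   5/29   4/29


H(X|Y) = Σ_y p(y) H(X|Y=y)
  p(Y=0) = 14/29, H(X|Y=0) = 0.9403
  p(Y=1) = 15/29, H(X|Y=1) = 0.8366
H(X|Y) = 0.4828×0.9403 + 0.5172×0.8366 = 0.8867 bits


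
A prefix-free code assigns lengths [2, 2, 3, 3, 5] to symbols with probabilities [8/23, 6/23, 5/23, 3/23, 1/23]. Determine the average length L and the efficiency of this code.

Average length L = Σ p_i × l_i = 2.4783 bits
Entropy H = 2.0942 bits
Efficiency η = H/L × 100% = 84.50%


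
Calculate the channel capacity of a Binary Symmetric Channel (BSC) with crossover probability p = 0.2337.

For BSC with error probability p:
C = 1 - H(p) where H(p) is binary entropy
H(0.2337) = -0.2337 × log₂(0.2337) - 0.7663 × log₂(0.7663)
H(p) = 0.7844
C = 1 - 0.7844 = 0.2156 bits/use


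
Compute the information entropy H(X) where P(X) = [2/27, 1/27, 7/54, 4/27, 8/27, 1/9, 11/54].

H(X) = -Σ p(x) log₂ p(x)
  -2/27 × log₂(2/27) = 0.2781
  -1/27 × log₂(1/27) = 0.1761
  -7/54 × log₂(7/54) = 0.3821
  -4/27 × log₂(4/27) = 0.4081
  -8/27 × log₂(8/27) = 0.5200
  -1/9 × log₂(1/9) = 0.3522
  -11/54 × log₂(11/54) = 0.4676
H(X) = 2.5842 bits


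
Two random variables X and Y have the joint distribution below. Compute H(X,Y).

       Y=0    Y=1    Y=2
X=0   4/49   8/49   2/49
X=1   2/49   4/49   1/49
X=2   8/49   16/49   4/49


H(X,Y) = -Σ p(x,y) log₂ p(x,y)
  p(0,0)=4/49: -0.0816 × log₂(0.0816) = 0.2951
  p(0,1)=8/49: -0.1633 × log₂(0.1633) = 0.4269
  p(0,2)=2/49: -0.0408 × log₂(0.0408) = 0.1884
  p(1,0)=2/49: -0.0408 × log₂(0.0408) = 0.1884
  p(1,1)=4/49: -0.0816 × log₂(0.0816) = 0.2951
  p(1,2)=1/49: -0.0204 × log₂(0.0204) = 0.1146
  p(2,0)=8/49: -0.1633 × log₂(0.1633) = 0.4269
  p(2,1)=16/49: -0.3265 × log₂(0.3265) = 0.5273
  p(2,2)=4/49: -0.0816 × log₂(0.0816) = 0.2951
H(X,Y) = 2.7576 bits


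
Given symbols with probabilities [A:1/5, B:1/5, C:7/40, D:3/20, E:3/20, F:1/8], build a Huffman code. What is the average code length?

Huffman tree construction:
Combine smallest probabilities repeatedly
Resulting codes:
  A: 00 (length 2)
  B: 01 (length 2)
  C: 111 (length 3)
  D: 101 (length 3)
  E: 110 (length 3)
  F: 100 (length 3)
Average length = Σ p(s) × length(s) = 2.6000 bits


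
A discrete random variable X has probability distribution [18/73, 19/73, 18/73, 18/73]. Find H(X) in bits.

H(X) = -Σ p(x) log₂ p(x)
  -18/73 × log₂(18/73) = 0.4981
  -19/73 × log₂(19/73) = 0.5054
  -18/73 × log₂(18/73) = 0.4981
  -18/73 × log₂(18/73) = 0.4981
H(X) = 1.9996 bits


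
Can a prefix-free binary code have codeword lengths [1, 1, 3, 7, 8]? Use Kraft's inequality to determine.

Kraft inequality: Σ 2^(-l_i) ≤ 1 for prefix-free code
Calculating: 2^(-1) + 2^(-1) + 2^(-3) + 2^(-7) + 2^(-8)
= 0.5 + 0.5 + 0.125 + 0.0078125 + 0.00390625
= 1.1367
Since 1.1367 > 1, prefix-free code does not exist


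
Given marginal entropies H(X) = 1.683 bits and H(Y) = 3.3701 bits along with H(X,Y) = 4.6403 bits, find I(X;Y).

I(X;Y) = H(X) + H(Y) - H(X,Y)
I(X;Y) = 1.683 + 3.3701 - 4.6403 = 0.4128 bits


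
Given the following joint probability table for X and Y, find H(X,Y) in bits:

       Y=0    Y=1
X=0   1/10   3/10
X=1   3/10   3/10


H(X,Y) = -Σ p(x,y) log₂ p(x,y)
  p(0,0)=1/10: -0.1000 × log₂(0.1000) = 0.3322
  p(0,1)=3/10: -0.3000 × log₂(0.3000) = 0.5211
  p(1,0)=3/10: -0.3000 × log₂(0.3000) = 0.5211
  p(1,1)=3/10: -0.3000 × log₂(0.3000) = 0.5211
H(X,Y) = 1.8955 bits


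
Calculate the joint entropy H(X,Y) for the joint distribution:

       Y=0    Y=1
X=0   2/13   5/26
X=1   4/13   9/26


H(X,Y) = -Σ p(x,y) log₂ p(x,y)
  p(0,0)=2/13: -0.1538 × log₂(0.1538) = 0.4155
  p(0,1)=5/26: -0.1923 × log₂(0.1923) = 0.4574
  p(1,0)=4/13: -0.3077 × log₂(0.3077) = 0.5232
  p(1,1)=9/26: -0.3462 × log₂(0.3462) = 0.5298
H(X,Y) = 1.9259 bits


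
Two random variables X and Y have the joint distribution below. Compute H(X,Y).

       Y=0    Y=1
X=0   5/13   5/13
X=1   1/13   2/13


H(X,Y) = -Σ p(x,y) log₂ p(x,y)
  p(0,0)=5/13: -0.3846 × log₂(0.3846) = 0.5302
  p(0,1)=5/13: -0.3846 × log₂(0.3846) = 0.5302
  p(1,0)=1/13: -0.0769 × log₂(0.0769) = 0.2846
  p(1,1)=2/13: -0.1538 × log₂(0.1538) = 0.4155
H(X,Y) = 1.7605 bits


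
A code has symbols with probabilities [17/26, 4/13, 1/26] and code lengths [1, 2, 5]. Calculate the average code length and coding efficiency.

Average length L = Σ p_i × l_i = 1.4615 bits
Entropy H = 1.1048 bits
Efficiency η = H/L × 100% = 75.59%


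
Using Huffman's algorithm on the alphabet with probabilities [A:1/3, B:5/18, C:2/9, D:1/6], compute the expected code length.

Huffman tree construction:
Combine smallest probabilities repeatedly
Resulting codes:
  A: 11 (length 2)
  B: 10 (length 2)
  C: 01 (length 2)
  D: 00 (length 2)
Average length = Σ p(s) × length(s) = 2.0000 bits


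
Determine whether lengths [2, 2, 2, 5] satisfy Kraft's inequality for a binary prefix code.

Kraft inequality: Σ 2^(-l_i) ≤ 1 for prefix-free code
Calculating: 2^(-2) + 2^(-2) + 2^(-2) + 2^(-5)
= 0.25 + 0.25 + 0.25 + 0.03125
= 0.7812
Since 0.7812 ≤ 1, prefix-free code exists


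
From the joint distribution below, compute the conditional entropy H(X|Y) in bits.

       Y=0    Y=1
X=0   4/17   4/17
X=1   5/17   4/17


H(X|Y) = Σ_y p(y) H(X|Y=y)
  p(Y=0) = 9/17, H(X|Y=0) = 0.9911
  p(Y=1) = 8/17, H(X|Y=1) = 1.0000
H(X|Y) = 0.5294×0.9911 + 0.4706×1.0000 = 0.9953 bits


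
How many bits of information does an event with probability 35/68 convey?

Information content I(x) = -log₂(p(x))
I = -log₂(35/68) = -log₂(0.5147)
I = 0.9582 bits


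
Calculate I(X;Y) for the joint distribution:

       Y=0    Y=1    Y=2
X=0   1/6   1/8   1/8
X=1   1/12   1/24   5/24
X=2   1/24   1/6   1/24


H(X) = 1.5546, H(Y) = 1.5774, H(X,Y) = 2.9550
I(X;Y) = H(X) + H(Y) - H(X,Y) = 0.1770 bits


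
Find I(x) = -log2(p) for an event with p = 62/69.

Information content I(x) = -log₂(p(x))
I = -log₂(62/69) = -log₂(0.8986)
I = 0.1543 bits


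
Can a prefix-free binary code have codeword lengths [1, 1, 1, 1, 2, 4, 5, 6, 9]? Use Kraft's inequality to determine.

Kraft inequality: Σ 2^(-l_i) ≤ 1 for prefix-free code
Calculating: 2^(-1) + 2^(-1) + 2^(-1) + 2^(-1) + 2^(-2) + 2^(-4) + 2^(-5) + 2^(-6) + 2^(-9)
= 0.5 + 0.5 + 0.5 + 0.5 + 0.25 + 0.0625 + 0.03125 + 0.015625 + 0.001953125
= 2.3613
Since 2.3613 > 1, prefix-free code does not exist


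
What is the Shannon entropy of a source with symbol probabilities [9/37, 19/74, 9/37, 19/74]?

H(X) = -Σ p(x) log₂ p(x)
  -9/37 × log₂(9/37) = 0.4961
  -19/74 × log₂(19/74) = 0.5036
  -9/37 × log₂(9/37) = 0.4961
  -19/74 × log₂(19/74) = 0.5036
H(X) = 1.9995 bits


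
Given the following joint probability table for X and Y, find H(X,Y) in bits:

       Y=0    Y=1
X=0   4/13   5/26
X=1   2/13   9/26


H(X,Y) = -Σ p(x,y) log₂ p(x,y)
  p(0,0)=4/13: -0.3077 × log₂(0.3077) = 0.5232
  p(0,1)=5/26: -0.1923 × log₂(0.1923) = 0.4574
  p(1,0)=2/13: -0.1538 × log₂(0.1538) = 0.4155
  p(1,1)=9/26: -0.3462 × log₂(0.3462) = 0.5298
H(X,Y) = 1.9259 bits


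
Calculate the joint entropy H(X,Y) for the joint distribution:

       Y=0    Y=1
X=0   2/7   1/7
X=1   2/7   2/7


H(X,Y) = -Σ p(x,y) log₂ p(x,y)
  p(0,0)=2/7: -0.2857 × log₂(0.2857) = 0.5164
  p(0,1)=1/7: -0.1429 × log₂(0.1429) = 0.4011
  p(1,0)=2/7: -0.2857 × log₂(0.2857) = 0.5164
  p(1,1)=2/7: -0.2857 × log₂(0.2857) = 0.5164
H(X,Y) = 1.9502 bits


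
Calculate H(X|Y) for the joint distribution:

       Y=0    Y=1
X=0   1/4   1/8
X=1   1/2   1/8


H(X|Y) = Σ_y p(y) H(X|Y=y)
  p(Y=0) = 3/4, H(X|Y=0) = 0.9183
  p(Y=1) = 1/4, H(X|Y=1) = 1.0000
H(X|Y) = 0.7500×0.9183 + 0.2500×1.0000 = 0.9387 bits


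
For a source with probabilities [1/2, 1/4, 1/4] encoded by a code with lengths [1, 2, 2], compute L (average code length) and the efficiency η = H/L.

Average length L = Σ p_i × l_i = 1.5000 bits
Entropy H = 1.5000 bits
Efficiency η = H/L × 100% = 100.00%


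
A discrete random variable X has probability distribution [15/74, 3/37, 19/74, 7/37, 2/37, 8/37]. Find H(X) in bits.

H(X) = -Σ p(x) log₂ p(x)
  -15/74 × log₂(15/74) = 0.4667
  -3/37 × log₂(3/37) = 0.2939
  -19/74 × log₂(19/74) = 0.5036
  -7/37 × log₂(7/37) = 0.4545
  -2/37 × log₂(2/37) = 0.2275
  -8/37 × log₂(8/37) = 0.4777
H(X) = 2.4240 bits


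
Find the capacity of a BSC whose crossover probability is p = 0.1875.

For BSC with error probability p:
C = 1 - H(p) where H(p) is binary entropy
H(0.1875) = -0.1875 × log₂(0.1875) - 0.8125 × log₂(0.8125)
H(p) = 0.6962
C = 1 - 0.6962 = 0.3038 bits/use


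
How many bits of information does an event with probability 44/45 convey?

Information content I(x) = -log₂(p(x))
I = -log₂(44/45) = -log₂(0.9778)
I = 0.0324 bits


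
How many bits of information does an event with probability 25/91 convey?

Information content I(x) = -log₂(p(x))
I = -log₂(25/91) = -log₂(0.2747)
I = 1.8639 bits


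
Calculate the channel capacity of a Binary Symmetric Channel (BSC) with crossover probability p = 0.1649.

For BSC with error probability p:
C = 1 - H(p) where H(p) is binary entropy
H(0.1649) = -0.1649 × log₂(0.1649) - 0.8351 × log₂(0.8351)
H(p) = 0.6459
C = 1 - 0.6459 = 0.3541 bits/use


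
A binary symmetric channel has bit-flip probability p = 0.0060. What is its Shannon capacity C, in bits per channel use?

For BSC with error probability p:
C = 1 - H(p) where H(p) is binary entropy
H(0.0060) = -0.0060 × log₂(0.0060) - 0.9940 × log₂(0.9940)
H(p) = 0.0529
C = 1 - 0.0529 = 0.9471 bits/use


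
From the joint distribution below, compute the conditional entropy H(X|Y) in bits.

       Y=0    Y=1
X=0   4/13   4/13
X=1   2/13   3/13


H(X|Y) = Σ_y p(y) H(X|Y=y)
  p(Y=0) = 6/13, H(X|Y=0) = 0.9183
  p(Y=1) = 7/13, H(X|Y=1) = 0.9852
H(X|Y) = 0.4615×0.9183 + 0.5385×0.9852 = 0.9543 bits


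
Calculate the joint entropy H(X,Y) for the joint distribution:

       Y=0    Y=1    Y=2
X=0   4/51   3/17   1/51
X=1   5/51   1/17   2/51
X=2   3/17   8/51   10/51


H(X,Y) = -Σ p(x,y) log₂ p(x,y)
  p(0,0)=4/51: -0.0784 × log₂(0.0784) = 0.2880
  p(0,1)=3/17: -0.1765 × log₂(0.1765) = 0.4416
  p(0,2)=1/51: -0.0196 × log₂(0.0196) = 0.1112
  p(1,0)=5/51: -0.0980 × log₂(0.0980) = 0.3285
  p(1,1)=1/17: -0.0588 × log₂(0.0588) = 0.2404
  p(1,2)=2/51: -0.0392 × log₂(0.0392) = 0.1832
  p(2,0)=3/17: -0.1765 × log₂(0.1765) = 0.4416
  p(2,1)=8/51: -0.1569 × log₂(0.1569) = 0.4192
  p(2,2)=10/51: -0.1961 × log₂(0.1961) = 0.4609
H(X,Y) = 2.9147 bits


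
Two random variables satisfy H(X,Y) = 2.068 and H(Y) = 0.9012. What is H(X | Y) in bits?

Chain rule: H(X,Y) = H(X|Y) + H(Y)
H(X|Y) = H(X,Y) - H(Y) = 2.068 - 0.9012 = 1.1668 bits


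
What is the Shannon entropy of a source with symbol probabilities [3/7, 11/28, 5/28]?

H(X) = -Σ p(x) log₂ p(x)
  -3/7 × log₂(3/7) = 0.5239
  -11/28 × log₂(11/28) = 0.5295
  -5/28 × log₂(5/28) = 0.4438
H(X) = 1.4972 bits


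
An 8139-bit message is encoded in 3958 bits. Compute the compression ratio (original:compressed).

Compression ratio = Original / Compressed
= 8139 / 3958 = 2.06:1
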